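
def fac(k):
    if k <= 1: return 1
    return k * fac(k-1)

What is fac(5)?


fac(5)
= 5 * fac(4)
= 5 * 4 * fac(3)
= 5 * 4 * 3 * fac(2)
= 5 * 4 * 3 * 2 * fac(1)
= 5 * 4 * 3 * 2 * 1
= 120

120


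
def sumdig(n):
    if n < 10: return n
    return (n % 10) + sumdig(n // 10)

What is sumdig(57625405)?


sumdig(57625405) = 5 + sumdig(5762540)
sumdig(5762540) = 0 + sumdig(576254)
sumdig(576254) = 4 + sumdig(57625)
sumdig(57625) = 5 + sumdig(5762)
sumdig(5762) = 2 + sumdig(576)
sumdig(576) = 6 + sumdig(57)
sumdig(57) = 7 + sumdig(5)
sumdig(5) = 5  (base case)
Total: 5 + 0 + 4 + 5 + 2 + 6 + 7 + 5 = 34

34


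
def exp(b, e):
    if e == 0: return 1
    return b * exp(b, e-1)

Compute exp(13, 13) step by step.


exp(13, 13)
= 13 * exp(13, 12)
= 13 * 13 * exp(13, 11)
= 13 * 13 * 13 * exp(13, 10)
= 13 * 13 * 13 * 13 * exp(13, 9)
= 13 * 13 * 13 * 13 * 13 * exp(13, 8)
= 13 * 13 * 13 * 13 * 13 * 13 * exp(13, 7)
= 13 * 13 * 13 * 13 * 13 * 13 * 13 * exp(13, 6)
= 13 * 13 * 13 * 13 * 13 * 13 * 13 * 13 * exp(13, 5)
= 13 * 13 * 13 * 13 * 13 * 13 * 13 * 13 * 13 * exp(13, 4)
= 13 * 13 * 13 * 13 * 13 * 13 * 13 * 13 * 13 * 13 * exp(13, 3)
= 13 * 13 * 13 * 13 * 13 * 13 * 13 * 13 * 13 * 13 * 13 * exp(13, 2)
= 13 * 13 * 13 * 13 * 13 * 13 * 13 * 13 * 13 * 13 * 13 * 13 * exp(13, 1)
= 13 * 13 * 13 * 13 * 13 * 13 * 13 * 13 * 13 * 13 * 13 * 13 * 13 * exp(13, 0)
= 13 * 13 * 13 * 13 * 13 * 13 * 13 * 13 * 13 * 13 * 13 * 13 * 13 * 1
= 302875106592253

302875106592253


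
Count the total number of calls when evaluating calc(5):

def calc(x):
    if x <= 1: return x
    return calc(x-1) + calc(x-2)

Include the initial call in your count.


Let C(n) = total calls for calc(n)
C(0) = 1, C(1) = 1
C(2) = 1 + C(1) + C(0) = 1 + 1 + 1 = 3
C(3) = 1 + C(2) + C(1) = 1 + 3 + 1 = 5
C(4) = 1 + C(3) + C(2) = 1 + 5 + 3 = 9
C(5) = 1 + C(4) + C(3) = 1 + 9 + 5 = 15

15


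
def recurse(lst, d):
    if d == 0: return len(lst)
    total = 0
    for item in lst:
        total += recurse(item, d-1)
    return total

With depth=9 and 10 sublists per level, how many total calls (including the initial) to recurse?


At depth 0 (root): 1 call
At depth 1: each of 1 parents calls recurse on 10 children = 10 calls
At depth 2: each of 10 parents calls recurse on 10 children = 100 calls
At depth 3: each of 100 parents calls recurse on 10 children = 1000 calls
At depth 4: each of 1000 parents calls recurse on 10 children = 10000 calls
At depth 5: each of 10000 parents calls recurse on 10 children = 100000 calls
At depth 6: each of 100000 parents calls recurse on 10 children = 1000000 calls
At depth 7: each of 1000000 parents calls recurse on 10 children = 10000000 calls
At depth 8: each of 10000000 parents calls recurse on 10 children = 100000000 calls
At depth 9: each of 100000000 parents calls recurse on 10 children = 1000000000 calls
Total: 1 + 10 + 100 + 1000 + 10000 + 100000 + 1000000 + 10000000 + 100000000 + 1000000000 = 1111111111

1111111111


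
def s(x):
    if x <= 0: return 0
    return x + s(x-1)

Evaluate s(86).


s(86)
= 86 + 85 + 84 + 83 + 82 + 81 + 80 + 79 + 78 + 77 + 76 + 75 + 74 + 73 + 72 + 71 + 70 + 69 + 68 + 67 + 66 + 65 + 64 + 63 + 62 + 61 + 60 + 59 + 58 + 57 + 56 + 55 + 54 + 53 + 52 + 51 + 50 + 49 + 48 + 47 + 46 + 45 + 44 + 43 + 42 + 41 + 40 + 39 + 38 + 37 + 36 + 35 + 34 + 33 + 32 + 31 + 30 + 29 + 28 + 27 + 26 + 25 + 24 + 23 + 22 + 21 + 20 + 19 + 18 + 17 + 16 + 15 + 14 + 13 + 12 + 11 + 10 + 9 + 8 + 7 + 6 + 5 + 4 + 3 + 2 + 1 + s(0)
= 86 + 85 + 84 + 83 + 82 + 81 + 80 + 79 + 78 + 77 + 76 + 75 + 74 + 73 + 72 + 71 + 70 + 69 + 68 + 67 + 66 + 65 + 64 + 63 + 62 + 61 + 60 + 59 + 58 + 57 + 56 + 55 + 54 + 53 + 52 + 51 + 50 + 49 + 48 + 47 + 46 + 45 + 44 + 43 + 42 + 41 + 40 + 39 + 38 + 37 + 36 + 35 + 34 + 33 + 32 + 31 + 30 + 29 + 28 + 27 + 26 + 25 + 24 + 23 + 22 + 21 + 20 + 19 + 18 + 17 + 16 + 15 + 14 + 13 + 12 + 11 + 10 + 9 + 8 + 7 + 6 + 5 + 4 + 3 + 2 + 1 + 0
= 3741

3741


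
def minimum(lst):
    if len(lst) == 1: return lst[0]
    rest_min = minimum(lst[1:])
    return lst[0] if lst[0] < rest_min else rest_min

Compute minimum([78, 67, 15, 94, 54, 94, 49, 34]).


minimum([78, 67, 15, 94, 54, 94, 49, 34]): compare 78 with minimum([67, 15, 94, 54, 94, 49, 34])
minimum([67, 15, 94, 54, 94, 49, 34]): compare 67 with minimum([15, 94, 54, 94, 49, 34])
minimum([15, 94, 54, 94, 49, 34]): compare 15 with minimum([94, 54, 94, 49, 34])
minimum([94, 54, 94, 49, 34]): compare 94 with minimum([54, 94, 49, 34])
minimum([54, 94, 49, 34]): compare 54 with minimum([94, 49, 34])
minimum([94, 49, 34]): compare 94 with minimum([49, 34])
minimum([49, 34]): compare 49 with minimum([34])
minimum([34]) = 34  (base case)
Compare 49 with 34 -> 34
Compare 94 with 34 -> 34
Compare 54 with 34 -> 34
Compare 94 with 34 -> 34
Compare 15 with 34 -> 15
Compare 67 with 15 -> 15
Compare 78 with 15 -> 15

15


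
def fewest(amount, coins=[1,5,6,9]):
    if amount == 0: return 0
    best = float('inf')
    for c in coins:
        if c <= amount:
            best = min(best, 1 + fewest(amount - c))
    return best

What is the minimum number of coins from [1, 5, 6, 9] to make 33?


Building up with DP:
fewest(0) = 0
fewest(1) = min(1+fewest(0)=1+0=1) = 1
fewest(2) = min(1+fewest(1)=1+1=2) = 2
fewest(3) = min(1+fewest(2)=1+2=3) = 3
fewest(4) = min(1+fewest(3)=1+3=4) = 4
fewest(5) = min(1+fewest(4)=1+4=5, 1+fewest(0)=1+0=1) = 1
fewest(6) = min(1+fewest(5)=1+1=2, 1+fewest(1)=1+1=2, 1+fewest(0)=1+0=1) = 1
fewest(7) = min(1+fewest(6)=1+1=2, 1+fewest(2)=1+2=3, 1+fewest(1)=1+1=2) = 2
fewest(8) = min(1+fewest(7)=1+2=3, 1+fewest(3)=1+3=4, 1+fewest(2)=1+2=3) = 3
fewest(9) = min(1+fewest(8)=1+3=4, 1+fewest(4)=1+4=5, 1+fewest(3)=1+3=4, 1+fewest(0)=1+0=1) = 1
fewest(10) = min(1+fewest(9)=1+1=2, 1+fewest(5)=1+1=2, 1+fewest(4)=1+4=5, 1+fewest(1)=1+1=2) = 2
fewest(11) = min(1+fewest(10)=1+2=3, 1+fewest(6)=1+1=2, 1+fewest(5)=1+1=2, 1+fewest(2)=1+2=3) = 2
fewest(12) = min(1+fewest(11)=1+2=3, 1+fewest(7)=1+2=3, 1+fewest(6)=1+1=2, 1+fewest(3)=1+3=4) = 2
fewest(13) = min(1+fewest(12)=1+2=3, 1+fewest(8)=1+3=4, 1+fewest(7)=1+2=3, 1+fewest(4)=1+4=5) = 3
fewest(14) = min(1+fewest(13)=1+3=4, 1+fewest(9)=1+1=2, 1+fewest(8)=1+3=4, 1+fewest(5)=1+1=2) = 2
fewest(15) = min(1+fewest(14)=1+2=3, 1+fewest(10)=1+2=3, 1+fewest(9)=1+1=2, 1+fewest(6)=1+1=2) = 2
fewest(16) = min(1+fewest(15)=1+2=3, 1+fewest(11)=1+2=3, 1+fewest(10)=1+2=3, 1+fewest(7)=1+2=3) = 3
fewest(17) = min(1+fewest(16)=1+3=4, 1+fewest(12)=1+2=3, 1+fewest(11)=1+2=3, 1+fewest(8)=1+3=4) = 3
fewest(18) = min(1+fewest(17)=1+3=4, 1+fewest(13)=1+3=4, 1+fewest(12)=1+2=3, 1+fewest(9)=1+1=2) = 2
fewest(19) = min(1+fewest(18)=1+2=3, 1+fewest(14)=1+2=3, 1+fewest(13)=1+3=4, 1+fewest(10)=1+2=3) = 3
fewest(20) = min(1+fewest(19)=1+3=4, 1+fewest(15)=1+2=3, 1+fewest(14)=1+2=3, 1+fewest(11)=1+2=3) = 3
fewest(21) = min(1+fewest(20)=1+3=4, 1+fewest(16)=1+3=4, 1+fewest(15)=1+2=3, 1+fewest(12)=1+2=3) = 3
fewest(22) = min(1+fewest(21)=1+3=4, 1+fewest(17)=1+3=4, 1+fewest(16)=1+3=4, 1+fewest(13)=1+3=4) = 4
fewest(23) = min(1+fewest(22)=1+4=5, 1+fewest(18)=1+2=3, 1+fewest(17)=1+3=4, 1+fewest(14)=1+2=3) = 3
fewest(24) = min(1+fewest(23)=1+3=4, 1+fewest(19)=1+3=4, 1+fewest(18)=1+2=3, 1+fewest(15)=1+2=3) = 3
fewest(25) = min(1+fewest(24)=1+3=4, 1+fewest(20)=1+3=4, 1+fewest(19)=1+3=4, 1+fewest(16)=1+3=4) = 4
fewest(26) = min(1+fewest(25)=1+4=5, 1+fewest(21)=1+3=4, 1+fewest(20)=1+3=4, 1+fewest(17)=1+3=4) = 4
fewest(27) = min(1+fewest(26)=1+4=5, 1+fewest(22)=1+4=5, 1+fewest(21)=1+3=4, 1+fewest(18)=1+2=3) = 3
fewest(28) = min(1+fewest(27)=1+3=4, 1+fewest(23)=1+3=4, 1+fewest(22)=1+4=5, 1+fewest(19)=1+3=4) = 4
fewest(29) = min(1+fewest(28)=1+4=5, 1+fewest(24)=1+3=4, 1+fewest(23)=1+3=4, 1+fewest(20)=1+3=4) = 4
fewest(30) = min(1+fewest(29)=1+4=5, 1+fewest(25)=1+4=5, 1+fewest(24)=1+3=4, 1+fewest(21)=1+3=4) = 4
fewest(31) = min(1+fewest(30)=1+4=5, 1+fewest(26)=1+4=5, 1+fewest(25)=1+4=5, 1+fewest(22)=1+4=5) = 5
fewest(32) = min(1+fewest(31)=1+5=6, 1+fewest(27)=1+3=4, 1+fewest(26)=1+4=5, 1+fewest(23)=1+3=4) = 4
fewest(33) = min(1+fewest(32)=1+4=5, 1+fewest(28)=1+4=5, 1+fewest(27)=1+3=4, 1+fewest(24)=1+3=4) = 4

4


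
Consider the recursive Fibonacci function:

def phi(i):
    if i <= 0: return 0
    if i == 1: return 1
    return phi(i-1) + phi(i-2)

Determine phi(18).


Computing phi(18) bottom-up:
phi(0) = 0
phi(1) = 1
phi(2) = phi(1) + phi(0) = 1 + 0 = 1
phi(3) = phi(2) + phi(1) = 1 + 1 = 2
phi(4) = phi(3) + phi(2) = 2 + 1 = 3
phi(5) = phi(4) + phi(3) = 3 + 2 = 5
phi(6) = phi(5) + phi(4) = 5 + 3 = 8
phi(7) = phi(6) + phi(5) = 8 + 5 = 13
phi(8) = phi(7) + phi(6) = 13 + 8 = 21
phi(9) = phi(8) + phi(7) = 21 + 13 = 34
phi(10) = phi(9) + phi(8) = 34 + 21 = 55
phi(11) = phi(10) + phi(9) = 55 + 34 = 89
phi(12) = phi(11) + phi(10) = 89 + 55 = 144
phi(13) = phi(12) + phi(11) = 144 + 89 = 233
phi(14) = phi(13) + phi(12) = 233 + 144 = 377
phi(15) = phi(14) + phi(13) = 377 + 233 = 610
phi(16) = phi(15) + phi(14) = 610 + 377 = 987
phi(17) = phi(16) + phi(15) = 987 + 610 = 1597
phi(18) = phi(17) + phi(16) = 1597 + 987 = 2584

2584


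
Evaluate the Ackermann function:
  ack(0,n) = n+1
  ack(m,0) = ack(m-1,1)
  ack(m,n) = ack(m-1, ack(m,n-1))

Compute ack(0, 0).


ack(0, 0) = 1
Result: ack(0, 0) = 1

1


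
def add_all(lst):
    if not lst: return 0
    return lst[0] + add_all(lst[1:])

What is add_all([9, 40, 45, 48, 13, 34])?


add_all([9, 40, 45, 48, 13, 34]) = 9 + add_all([40, 45, 48, 13, 34])
add_all([40, 45, 48, 13, 34]) = 40 + add_all([45, 48, 13, 34])
add_all([45, 48, 13, 34]) = 45 + add_all([48, 13, 34])
add_all([48, 13, 34]) = 48 + add_all([13, 34])
add_all([13, 34]) = 13 + add_all([34])
add_all([34]) = 34 + add_all([])
add_all([]) = 0  (base case)
Total: 9 + 40 + 45 + 48 + 13 + 34 + 0 = 189

189


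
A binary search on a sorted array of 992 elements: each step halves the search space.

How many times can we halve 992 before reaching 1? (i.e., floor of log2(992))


992 / 2 = 496
496 / 2 = 248
248 / 2 = 124
124 / 2 = 62
62 / 2 = 31
31 / 2 = 15
15 / 2 = 7
7 / 2 = 3
3 / 2 = 1
Reached 1 after 9 halvings

9


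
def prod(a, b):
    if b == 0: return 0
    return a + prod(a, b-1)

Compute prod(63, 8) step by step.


prod(63, 8) = 63 + prod(63, 7)
prod(63, 7) = 63 + prod(63, 6)
prod(63, 6) = 63 + prod(63, 5)
prod(63, 5) = 63 + prod(63, 4)
prod(63, 4) = 63 + prod(63, 3)
prod(63, 3) = 63 + prod(63, 2)
prod(63, 2) = 63 + prod(63, 1)
prod(63, 1) = 63 + prod(63, 0)
prod(63, 0) = 0  (base case)
Total: 63 + 63 + 63 + 63 + 63 + 63 + 63 + 63 + 0 = 504

504


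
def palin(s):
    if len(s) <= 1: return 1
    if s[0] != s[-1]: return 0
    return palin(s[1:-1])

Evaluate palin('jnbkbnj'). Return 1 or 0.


palin('jnbkbnj'): s[0]='j' == s[-1]='j' -> check palin('nbkbn')
palin('nbkbn'): s[0]='n' == s[-1]='n' -> check palin('bkb')
palin('bkb'): s[0]='b' == s[-1]='b' -> check palin('k')
palin('k'): len <= 1 -> return 1  (base case)
Result: 1 (palindrome)

1


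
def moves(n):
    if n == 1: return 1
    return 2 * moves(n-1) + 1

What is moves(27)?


moves(27) = 2 * moves(26) + 1
moves(26) = 2 * moves(25) + 1
moves(25) = 2 * moves(24) + 1
moves(24) = 2 * moves(23) + 1
moves(23) = 2 * moves(22) + 1
moves(22) = 2 * moves(21) + 1
moves(21) = 2 * moves(20) + 1
moves(20) = 2 * moves(19) + 1
moves(19) = 2 * moves(18) + 1
moves(18) = 2 * moves(17) + 1
moves(17) = 2 * moves(16) + 1
moves(16) = 2 * moves(15) + 1
moves(15) = 2 * moves(14) + 1
moves(14) = 2 * moves(13) + 1
moves(13) = 2 * moves(12) + 1
moves(12) = 2 * moves(11) + 1
moves(11) = 2 * moves(10) + 1
moves(10) = 2 * moves(9) + 1
moves(9) = 2 * moves(8) + 1
moves(8) = 2 * moves(7) + 1
moves(7) = 2 * moves(6) + 1
moves(6) = 2 * moves(5) + 1
moves(5) = 2 * moves(4) + 1
moves(4) = 2 * moves(3) + 1
moves(3) = 2 * moves(2) + 1
moves(2) = 2 * moves(1) + 1
moves(1) = 1  (base case)
moves(2) = 2 * 1 + 1 = 3
moves(3) = 2 * 3 + 1 = 7
moves(4) = 2 * 7 + 1 = 15
moves(5) = 2 * 15 + 1 = 31
moves(6) = 2 * 31 + 1 = 63
moves(7) = 2 * 63 + 1 = 127
moves(8) = 2 * 127 + 1 = 255
moves(9) = 2 * 255 + 1 = 511
moves(10) = 2 * 511 + 1 = 1023
moves(11) = 2 * 1023 + 1 = 2047
moves(12) = 2 * 2047 + 1 = 4095
moves(13) = 2 * 4095 + 1 = 8191
moves(14) = 2 * 8191 + 1 = 16383
moves(15) = 2 * 16383 + 1 = 32767
moves(16) = 2 * 32767 + 1 = 65535
moves(17) = 2 * 65535 + 1 = 131071
moves(18) = 2 * 131071 + 1 = 262143
moves(19) = 2 * 262143 + 1 = 524287
moves(20) = 2 * 524287 + 1 = 1048575
moves(21) = 2 * 1048575 + 1 = 2097151
moves(22) = 2 * 2097151 + 1 = 4194303
moves(23) = 2 * 4194303 + 1 = 8388607
moves(24) = 2 * 8388607 + 1 = 16777215
moves(25) = 2 * 16777215 + 1 = 33554431
moves(26) = 2 * 33554431 + 1 = 67108863
moves(27) = 2 * 67108863 + 1 = 134217727

134217727


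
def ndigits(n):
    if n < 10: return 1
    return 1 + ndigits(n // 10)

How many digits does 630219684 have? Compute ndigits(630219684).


ndigits(630219684) = 1 + ndigits(63021968)
ndigits(63021968) = 1 + ndigits(6302196)
ndigits(6302196) = 1 + ndigits(630219)
ndigits(630219) = 1 + ndigits(63021)
ndigits(63021) = 1 + ndigits(6302)
ndigits(6302) = 1 + ndigits(630)
ndigits(630) = 1 + ndigits(63)
ndigits(63) = 1 + ndigits(6)
ndigits(6) = 1  (base case: 6 < 10)
Unwinding: 1 + 1 + 1 + 1 + 1 + 1 + 1 + 1 + 1 = 9

9


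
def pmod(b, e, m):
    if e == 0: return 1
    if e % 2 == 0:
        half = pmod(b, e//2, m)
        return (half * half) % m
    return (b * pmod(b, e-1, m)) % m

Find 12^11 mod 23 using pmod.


pmod(12, 11, 23): e is odd, compute pmod(12, 10, 23)
  pmod(12, 10, 23): e is even, compute pmod(12, 5, 23)
    pmod(12, 5, 23): e is odd, compute pmod(12, 4, 23)
      pmod(12, 4, 23): e is even, compute pmod(12, 2, 23)
        pmod(12, 2, 23): e is even, compute pmod(12, 1, 23)
          pmod(12, 1, 23): e is odd, compute pmod(12, 0, 23)
          pmod(12, 0, 23) = 1
          (12 * 1) % 23 = 12
        half=12, (12*12) % 23 = 6
      half=6, (6*6) % 23 = 13
    (12 * 13) % 23 = 18
  half=18, (18*18) % 23 = 2
(12 * 2) % 23 = 1

1


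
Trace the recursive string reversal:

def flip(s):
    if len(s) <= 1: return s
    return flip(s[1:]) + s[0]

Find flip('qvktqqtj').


flip('qvktqqtj') = flip('vktqqtj') + 'q'
flip('vktqqtj') = flip('ktqqtj') + 'v'
flip('ktqqtj') = flip('tqqtj') + 'k'
flip('tqqtj') = flip('qqtj') + 't'
flip('qqtj') = flip('qtj') + 'q'
flip('qtj') = flip('tj') + 'q'
flip('tj') = flip('j') + 't'
flip('j') = 'j'  (base case)
Concatenating: 'j' + 't' + 'q' + 'q' + 't' + 'k' + 'v' + 'q' = 'jtqqtkvq'

jtqqtkvq


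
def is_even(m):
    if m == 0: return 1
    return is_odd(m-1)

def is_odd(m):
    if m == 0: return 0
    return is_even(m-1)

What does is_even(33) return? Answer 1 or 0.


is_even(33) = is_odd(32)
is_odd(32) = is_even(31)
is_even(31) = is_odd(30)
is_odd(30) = is_even(29)
is_even(29) = is_odd(28)
is_odd(28) = is_even(27)
is_even(27) = is_odd(26)
is_odd(26) = is_even(25)
is_even(25) = is_odd(24)
is_odd(24) = is_even(23)
is_even(23) = is_odd(22)
is_odd(22) = is_even(21)
is_even(21) = is_odd(20)
is_odd(20) = is_even(19)
is_even(19) = is_odd(18)
is_odd(18) = is_even(17)
is_even(17) = is_odd(16)
is_odd(16) = is_even(15)
is_even(15) = is_odd(14)
is_odd(14) = is_even(13)
is_even(13) = is_odd(12)
is_odd(12) = is_even(11)
is_even(11) = is_odd(10)
is_odd(10) = is_even(9)
is_even(9) = is_odd(8)
is_odd(8) = is_even(7)
is_even(7) = is_odd(6)
is_odd(6) = is_even(5)
is_even(5) = is_odd(4)
is_odd(4) = is_even(3)
is_even(3) = is_odd(2)
is_odd(2) = is_even(1)
is_even(1) = is_odd(0)
is_odd(0) = 0  (base case)
Result: 0

0


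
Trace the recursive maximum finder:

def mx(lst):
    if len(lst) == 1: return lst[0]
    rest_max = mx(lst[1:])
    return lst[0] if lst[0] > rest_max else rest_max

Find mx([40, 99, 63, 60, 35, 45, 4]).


mx([40, 99, 63, 60, 35, 45, 4]): compare 40 with mx([99, 63, 60, 35, 45, 4])
mx([99, 63, 60, 35, 45, 4]): compare 99 with mx([63, 60, 35, 45, 4])
mx([63, 60, 35, 45, 4]): compare 63 with mx([60, 35, 45, 4])
mx([60, 35, 45, 4]): compare 60 with mx([35, 45, 4])
mx([35, 45, 4]): compare 35 with mx([45, 4])
mx([45, 4]): compare 45 with mx([4])
mx([4]) = 4  (base case)
Compare 45 with 4 -> 45
Compare 35 with 45 -> 45
Compare 60 with 45 -> 60
Compare 63 with 60 -> 63
Compare 99 with 63 -> 99
Compare 40 with 99 -> 99

99


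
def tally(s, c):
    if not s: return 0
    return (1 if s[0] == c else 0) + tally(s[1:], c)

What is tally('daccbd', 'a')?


s[0]='d' != 'a' -> 0
s[0]='a' == 'a' -> 1
s[0]='c' != 'a' -> 0
s[0]='c' != 'a' -> 0
s[0]='b' != 'a' -> 0
s[0]='d' != 'a' -> 0
Sum: 0 + 1 + 0 + 0 + 0 + 0 = 1

1


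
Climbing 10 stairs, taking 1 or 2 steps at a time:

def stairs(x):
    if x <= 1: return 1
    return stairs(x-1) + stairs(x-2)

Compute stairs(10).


Building up from base cases:
stairs(0) = 1
stairs(1) = 1
stairs(2) = stairs(1) + stairs(0) = 1 + 1 = 2
stairs(3) = stairs(2) + stairs(1) = 2 + 1 = 3
stairs(4) = stairs(3) + stairs(2) = 3 + 2 = 5
stairs(5) = stairs(4) + stairs(3) = 5 + 3 = 8
stairs(6) = stairs(5) + stairs(4) = 8 + 5 = 13
stairs(7) = stairs(6) + stairs(5) = 13 + 8 = 21
stairs(8) = stairs(7) + stairs(6) = 21 + 13 = 34
stairs(9) = stairs(8) + stairs(7) = 34 + 21 = 55
stairs(10) = stairs(9) + stairs(8) = 55 + 34 = 89

89


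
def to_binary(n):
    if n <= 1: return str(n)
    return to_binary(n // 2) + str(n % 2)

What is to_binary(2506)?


to_binary(2506) = to_binary(1253) + '0'
to_binary(1253) = to_binary(626) + '1'
to_binary(626) = to_binary(313) + '0'
to_binary(313) = to_binary(156) + '1'
to_binary(156) = to_binary(78) + '0'
to_binary(78) = to_binary(39) + '0'
to_binary(39) = to_binary(19) + '1'
to_binary(19) = to_binary(9) + '1'
to_binary(9) = to_binary(4) + '1'
to_binary(4) = to_binary(2) + '0'
to_binary(2) = to_binary(1) + '0'
to_binary(1) = '1'  (base case)
Concatenating: '1' + '0' + '0' + '1' + '1' + '1' + '0' + '0' + '1' + '0' + '1' + '0' = '100111001010'

100111001010


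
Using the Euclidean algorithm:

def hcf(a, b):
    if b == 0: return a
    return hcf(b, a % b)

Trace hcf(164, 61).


hcf(164, 61) = hcf(61, 42)
hcf(61, 42) = hcf(42, 19)
hcf(42, 19) = hcf(19, 4)
hcf(19, 4) = hcf(4, 3)
hcf(4, 3) = hcf(3, 1)
hcf(3, 1) = hcf(1, 0)
hcf(1, 0) = 1  (base case)

1


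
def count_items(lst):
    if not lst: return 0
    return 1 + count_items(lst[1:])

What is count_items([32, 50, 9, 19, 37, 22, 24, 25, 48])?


count_items([32, 50, 9, 19, 37, 22, 24, 25, 48]) = 1 + count_items([50, 9, 19, 37, 22, 24, 25, 48])
count_items([50, 9, 19, 37, 22, 24, 25, 48]) = 1 + count_items([9, 19, 37, 22, 24, 25, 48])
count_items([9, 19, 37, 22, 24, 25, 48]) = 1 + count_items([19, 37, 22, 24, 25, 48])
count_items([19, 37, 22, 24, 25, 48]) = 1 + count_items([37, 22, 24, 25, 48])
count_items([37, 22, 24, 25, 48]) = 1 + count_items([22, 24, 25, 48])
count_items([22, 24, 25, 48]) = 1 + count_items([24, 25, 48])
count_items([24, 25, 48]) = 1 + count_items([25, 48])
count_items([25, 48]) = 1 + count_items([48])
count_items([48]) = 1 + count_items([])
count_items([]) = 0  (base case)
Unwinding: 1 + 1 + 1 + 1 + 1 + 1 + 1 + 1 + 1 + 0 = 9

9


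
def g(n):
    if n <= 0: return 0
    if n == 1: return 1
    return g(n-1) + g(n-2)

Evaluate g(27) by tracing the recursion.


Computing g(27) bottom-up:
g(0) = 0
g(1) = 1
g(2) = g(1) + g(0) = 1 + 0 = 1
g(3) = g(2) + g(1) = 1 + 1 = 2
g(4) = g(3) + g(2) = 2 + 1 = 3
g(5) = g(4) + g(3) = 3 + 2 = 5
g(6) = g(5) + g(4) = 5 + 3 = 8
g(7) = g(6) + g(5) = 8 + 5 = 13
g(8) = g(7) + g(6) = 13 + 8 = 21
g(9) = g(8) + g(7) = 21 + 13 = 34
g(10) = g(9) + g(8) = 34 + 21 = 55
g(11) = g(10) + g(9) = 55 + 34 = 89
g(12) = g(11) + g(10) = 89 + 55 = 144
g(13) = g(12) + g(11) = 144 + 89 = 233
g(14) = g(13) + g(12) = 233 + 144 = 377
g(15) = g(14) + g(13) = 377 + 233 = 610
g(16) = g(15) + g(14) = 610 + 377 = 987
g(17) = g(16) + g(15) = 987 + 610 = 1597
g(18) = g(17) + g(16) = 1597 + 987 = 2584
g(19) = g(18) + g(17) = 2584 + 1597 = 4181
g(20) = g(19) + g(18) = 4181 + 2584 = 6765
g(21) = g(20) + g(19) = 6765 + 4181 = 10946
g(22) = g(21) + g(20) = 10946 + 6765 = 17711
g(23) = g(22) + g(21) = 17711 + 10946 = 28657
g(24) = g(23) + g(22) = 28657 + 17711 = 46368
g(25) = g(24) + g(23) = 46368 + 28657 = 75025
g(26) = g(25) + g(24) = 75025 + 46368 = 121393
g(27) = g(26) + g(25) = 121393 + 75025 = 196418

196418


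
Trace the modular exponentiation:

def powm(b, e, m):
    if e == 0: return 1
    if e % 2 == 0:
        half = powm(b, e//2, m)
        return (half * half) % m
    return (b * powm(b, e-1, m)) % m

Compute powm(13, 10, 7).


powm(13, 10, 7): e is even, compute powm(13, 5, 7)
  powm(13, 5, 7): e is odd, compute powm(13, 4, 7)
    powm(13, 4, 7): e is even, compute powm(13, 2, 7)
      powm(13, 2, 7): e is even, compute powm(13, 1, 7)
        powm(13, 1, 7): e is odd, compute powm(13, 0, 7)
          powm(13, 0, 7) = 1
        (13 * 1) % 7 = 6
      half=6, (6*6) % 7 = 1
    half=1, (1*1) % 7 = 1
  (13 * 1) % 7 = 6
half=6, (6*6) % 7 = 1

1


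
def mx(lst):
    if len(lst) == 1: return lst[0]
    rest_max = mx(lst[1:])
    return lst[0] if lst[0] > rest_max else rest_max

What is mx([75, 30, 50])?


mx([75, 30, 50]): compare 75 with mx([30, 50])
mx([30, 50]): compare 30 with mx([50])
mx([50]) = 50  (base case)
Compare 30 with 50 -> 50
Compare 75 with 50 -> 75

75


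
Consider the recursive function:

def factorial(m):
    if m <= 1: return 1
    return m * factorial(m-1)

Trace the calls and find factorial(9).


factorial(9)
= 9 * factorial(8)
= 9 * 8 * factorial(7)
= 9 * 8 * 7 * factorial(6)
= 9 * 8 * 7 * 6 * factorial(5)
= 9 * 8 * 7 * 6 * 5 * factorial(4)
= 9 * 8 * 7 * 6 * 5 * 4 * factorial(3)
= 9 * 8 * 7 * 6 * 5 * 4 * 3 * factorial(2)
= 9 * 8 * 7 * 6 * 5 * 4 * 3 * 2 * factorial(1)
= 9 * 8 * 7 * 6 * 5 * 4 * 3 * 2 * 1
= 362880

362880


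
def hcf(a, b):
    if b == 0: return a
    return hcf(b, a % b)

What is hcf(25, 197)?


hcf(25, 197) = hcf(197, 25)
hcf(197, 25) = hcf(25, 22)
hcf(25, 22) = hcf(22, 3)
hcf(22, 3) = hcf(3, 1)
hcf(3, 1) = hcf(1, 0)
hcf(1, 0) = 1  (base case)

1


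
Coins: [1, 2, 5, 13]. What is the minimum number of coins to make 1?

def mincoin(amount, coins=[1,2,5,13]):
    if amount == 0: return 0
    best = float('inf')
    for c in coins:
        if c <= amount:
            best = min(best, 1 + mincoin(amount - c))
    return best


Building up with DP:
mincoin(0) = 0
mincoin(1) = min(1+mincoin(0)=1+0=1) = 1

1


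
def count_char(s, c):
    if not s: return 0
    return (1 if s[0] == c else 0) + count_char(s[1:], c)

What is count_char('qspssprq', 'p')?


s[0]='q' != 'p' -> 0
s[0]='s' != 'p' -> 0
s[0]='p' == 'p' -> 1
s[0]='s' != 'p' -> 0
s[0]='s' != 'p' -> 0
s[0]='p' == 'p' -> 1
s[0]='r' != 'p' -> 0
s[0]='q' != 'p' -> 0
Sum: 0 + 0 + 1 + 0 + 0 + 1 + 0 + 0 = 2

2


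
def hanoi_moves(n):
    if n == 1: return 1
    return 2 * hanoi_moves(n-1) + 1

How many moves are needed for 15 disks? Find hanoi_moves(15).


hanoi_moves(15) = 2 * hanoi_moves(14) + 1
hanoi_moves(14) = 2 * hanoi_moves(13) + 1
hanoi_moves(13) = 2 * hanoi_moves(12) + 1
hanoi_moves(12) = 2 * hanoi_moves(11) + 1
hanoi_moves(11) = 2 * hanoi_moves(10) + 1
hanoi_moves(10) = 2 * hanoi_moves(9) + 1
hanoi_moves(9) = 2 * hanoi_moves(8) + 1
hanoi_moves(8) = 2 * hanoi_moves(7) + 1
hanoi_moves(7) = 2 * hanoi_moves(6) + 1
hanoi_moves(6) = 2 * hanoi_moves(5) + 1
hanoi_moves(5) = 2 * hanoi_moves(4) + 1
hanoi_moves(4) = 2 * hanoi_moves(3) + 1
hanoi_moves(3) = 2 * hanoi_moves(2) + 1
hanoi_moves(2) = 2 * hanoi_moves(1) + 1
hanoi_moves(1) = 1  (base case)
hanoi_moves(2) = 2 * 1 + 1 = 3
hanoi_moves(3) = 2 * 3 + 1 = 7
hanoi_moves(4) = 2 * 7 + 1 = 15
hanoi_moves(5) = 2 * 15 + 1 = 31
hanoi_moves(6) = 2 * 31 + 1 = 63
hanoi_moves(7) = 2 * 63 + 1 = 127
hanoi_moves(8) = 2 * 127 + 1 = 255
hanoi_moves(9) = 2 * 255 + 1 = 511
hanoi_moves(10) = 2 * 511 + 1 = 1023
hanoi_moves(11) = 2 * 1023 + 1 = 2047
hanoi_moves(12) = 2 * 2047 + 1 = 4095
hanoi_moves(13) = 2 * 4095 + 1 = 8191
hanoi_moves(14) = 2 * 8191 + 1 = 16383
hanoi_moves(15) = 2 * 16383 + 1 = 32767

32767


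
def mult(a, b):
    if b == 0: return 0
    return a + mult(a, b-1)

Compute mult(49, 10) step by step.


mult(49, 10) = 49 + mult(49, 9)
mult(49, 9) = 49 + mult(49, 8)
mult(49, 8) = 49 + mult(49, 7)
mult(49, 7) = 49 + mult(49, 6)
mult(49, 6) = 49 + mult(49, 5)
mult(49, 5) = 49 + mult(49, 4)
mult(49, 4) = 49 + mult(49, 3)
mult(49, 3) = 49 + mult(49, 2)
mult(49, 2) = 49 + mult(49, 1)
mult(49, 1) = 49 + mult(49, 0)
mult(49, 0) = 0  (base case)
Total: 49 + 49 + 49 + 49 + 49 + 49 + 49 + 49 + 49 + 49 + 0 = 490

490


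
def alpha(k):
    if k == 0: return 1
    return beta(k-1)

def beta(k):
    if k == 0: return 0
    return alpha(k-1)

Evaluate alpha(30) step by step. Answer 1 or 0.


alpha(30) = beta(29)
beta(29) = alpha(28)
alpha(28) = beta(27)
beta(27) = alpha(26)
alpha(26) = beta(25)
beta(25) = alpha(24)
alpha(24) = beta(23)
beta(23) = alpha(22)
alpha(22) = beta(21)
beta(21) = alpha(20)
alpha(20) = beta(19)
beta(19) = alpha(18)
alpha(18) = beta(17)
beta(17) = alpha(16)
alpha(16) = beta(15)
beta(15) = alpha(14)
alpha(14) = beta(13)
beta(13) = alpha(12)
alpha(12) = beta(11)
beta(11) = alpha(10)
alpha(10) = beta(9)
beta(9) = alpha(8)
alpha(8) = beta(7)
beta(7) = alpha(6)
alpha(6) = beta(5)
beta(5) = alpha(4)
alpha(4) = beta(3)
beta(3) = alpha(2)
alpha(2) = beta(1)
beta(1) = alpha(0)
alpha(0) = 1  (base case)
Result: 1

1


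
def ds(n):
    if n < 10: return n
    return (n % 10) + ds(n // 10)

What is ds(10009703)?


ds(10009703) = 3 + ds(1000970)
ds(1000970) = 0 + ds(100097)
ds(100097) = 7 + ds(10009)
ds(10009) = 9 + ds(1000)
ds(1000) = 0 + ds(100)
ds(100) = 0 + ds(10)
ds(10) = 0 + ds(1)
ds(1) = 1  (base case)
Total: 3 + 0 + 7 + 9 + 0 + 0 + 0 + 1 = 20

20


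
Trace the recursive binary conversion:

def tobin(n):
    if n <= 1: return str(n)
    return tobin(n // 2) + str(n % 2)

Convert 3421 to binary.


tobin(3421) = tobin(1710) + '1'
tobin(1710) = tobin(855) + '0'
tobin(855) = tobin(427) + '1'
tobin(427) = tobin(213) + '1'
tobin(213) = tobin(106) + '1'
tobin(106) = tobin(53) + '0'
tobin(53) = tobin(26) + '1'
tobin(26) = tobin(13) + '0'
tobin(13) = tobin(6) + '1'
tobin(6) = tobin(3) + '0'
tobin(3) = tobin(1) + '1'
tobin(1) = '1'  (base case)
Concatenating: '1' + '1' + '0' + '1' + '0' + '1' + '0' + '1' + '1' + '1' + '0' + '1' = '110101011101'

110101011101


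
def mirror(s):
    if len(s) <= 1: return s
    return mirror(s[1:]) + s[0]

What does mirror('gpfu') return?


mirror('gpfu') = mirror('pfu') + 'g'
mirror('pfu') = mirror('fu') + 'p'
mirror('fu') = mirror('u') + 'f'
mirror('u') = 'u'  (base case)
Concatenating: 'u' + 'f' + 'p' + 'g' = 'ufpg'

ufpg


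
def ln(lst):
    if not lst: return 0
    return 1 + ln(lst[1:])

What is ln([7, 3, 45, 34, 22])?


ln([7, 3, 45, 34, 22]) = 1 + ln([3, 45, 34, 22])
ln([3, 45, 34, 22]) = 1 + ln([45, 34, 22])
ln([45, 34, 22]) = 1 + ln([34, 22])
ln([34, 22]) = 1 + ln([22])
ln([22]) = 1 + ln([])
ln([]) = 0  (base case)
Unwinding: 1 + 1 + 1 + 1 + 1 + 0 = 5

5


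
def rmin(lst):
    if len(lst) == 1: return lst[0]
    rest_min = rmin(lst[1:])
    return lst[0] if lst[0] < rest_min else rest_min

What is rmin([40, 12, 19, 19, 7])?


rmin([40, 12, 19, 19, 7]): compare 40 with rmin([12, 19, 19, 7])
rmin([12, 19, 19, 7]): compare 12 with rmin([19, 19, 7])
rmin([19, 19, 7]): compare 19 with rmin([19, 7])
rmin([19, 7]): compare 19 with rmin([7])
rmin([7]) = 7  (base case)
Compare 19 with 7 -> 7
Compare 19 with 7 -> 7
Compare 12 with 7 -> 7
Compare 40 with 7 -> 7

7


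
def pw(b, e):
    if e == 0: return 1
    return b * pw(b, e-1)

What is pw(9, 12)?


pw(9, 12)
= 9 * pw(9, 11)
= 9 * 9 * pw(9, 10)
= 9 * 9 * 9 * pw(9, 9)
= 9 * 9 * 9 * 9 * pw(9, 8)
= 9 * 9 * 9 * 9 * 9 * pw(9, 7)
= 9 * 9 * 9 * 9 * 9 * 9 * pw(9, 6)
= 9 * 9 * 9 * 9 * 9 * 9 * 9 * pw(9, 5)
= 9 * 9 * 9 * 9 * 9 * 9 * 9 * 9 * pw(9, 4)
= 9 * 9 * 9 * 9 * 9 * 9 * 9 * 9 * 9 * pw(9, 3)
= 9 * 9 * 9 * 9 * 9 * 9 * 9 * 9 * 9 * 9 * pw(9, 2)
= 9 * 9 * 9 * 9 * 9 * 9 * 9 * 9 * 9 * 9 * 9 * pw(9, 1)
= 9 * 9 * 9 * 9 * 9 * 9 * 9 * 9 * 9 * 9 * 9 * 9 * pw(9, 0)
= 9 * 9 * 9 * 9 * 9 * 9 * 9 * 9 * 9 * 9 * 9 * 9 * 1
= 282429536481

282429536481


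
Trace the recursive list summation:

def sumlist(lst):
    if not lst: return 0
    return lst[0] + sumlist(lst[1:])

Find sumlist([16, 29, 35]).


sumlist([16, 29, 35]) = 16 + sumlist([29, 35])
sumlist([29, 35]) = 29 + sumlist([35])
sumlist([35]) = 35 + sumlist([])
sumlist([]) = 0  (base case)
Total: 16 + 29 + 35 + 0 = 80

80


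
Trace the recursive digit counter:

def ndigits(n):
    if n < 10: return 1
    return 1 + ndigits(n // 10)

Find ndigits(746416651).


ndigits(746416651) = 1 + ndigits(74641665)
ndigits(74641665) = 1 + ndigits(7464166)
ndigits(7464166) = 1 + ndigits(746416)
ndigits(746416) = 1 + ndigits(74641)
ndigits(74641) = 1 + ndigits(7464)
ndigits(7464) = 1 + ndigits(746)
ndigits(746) = 1 + ndigits(74)
ndigits(74) = 1 + ndigits(7)
ndigits(7) = 1  (base case: 7 < 10)
Unwinding: 1 + 1 + 1 + 1 + 1 + 1 + 1 + 1 + 1 = 9

9


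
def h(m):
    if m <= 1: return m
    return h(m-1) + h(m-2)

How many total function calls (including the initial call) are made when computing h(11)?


Let C(n) = total calls for h(n)
C(0) = 1, C(1) = 1
C(2) = 1 + C(1) + C(0) = 1 + 1 + 1 = 3
C(3) = 1 + C(2) + C(1) = 1 + 3 + 1 = 5
C(4) = 1 + C(3) + C(2) = 1 + 5 + 3 = 9
C(5) = 1 + C(4) + C(3) = 1 + 9 + 5 = 15
C(6) = 1 + C(5) + C(4) = 1 + 15 + 9 = 25
C(7) = 1 + C(6) + C(5) = 1 + 25 + 15 = 41
C(8) = 1 + C(7) + C(6) = 1 + 41 + 25 = 67
C(9) = 1 + C(8) + C(7) = 1 + 67 + 41 = 109
C(10) = 1 + C(9) + C(8) = 1 + 109 + 67 = 177
C(11) = 1 + C(10) + C(9) = 1 + 177 + 109 = 287

287


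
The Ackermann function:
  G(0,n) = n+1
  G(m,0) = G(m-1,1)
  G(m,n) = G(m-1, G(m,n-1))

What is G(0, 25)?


G(0, 25) = 26
Result: G(0, 25) = 26

26


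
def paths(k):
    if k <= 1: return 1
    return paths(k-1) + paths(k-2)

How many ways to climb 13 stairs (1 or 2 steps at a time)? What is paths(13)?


Building up from base cases:
paths(0) = 1
paths(1) = 1
paths(2) = paths(1) + paths(0) = 1 + 1 = 2
paths(3) = paths(2) + paths(1) = 2 + 1 = 3
paths(4) = paths(3) + paths(2) = 3 + 2 = 5
paths(5) = paths(4) + paths(3) = 5 + 3 = 8
paths(6) = paths(5) + paths(4) = 8 + 5 = 13
paths(7) = paths(6) + paths(5) = 13 + 8 = 21
paths(8) = paths(7) + paths(6) = 21 + 13 = 34
paths(9) = paths(8) + paths(7) = 34 + 21 = 55
paths(10) = paths(9) + paths(8) = 55 + 34 = 89
paths(11) = paths(10) + paths(9) = 89 + 55 = 144
paths(12) = paths(11) + paths(10) = 144 + 89 = 233
paths(13) = paths(12) + paths(11) = 233 + 144 = 377

377


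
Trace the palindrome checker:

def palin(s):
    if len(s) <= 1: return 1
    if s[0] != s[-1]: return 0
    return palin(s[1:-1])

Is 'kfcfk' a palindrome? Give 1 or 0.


palin('kfcfk'): s[0]='k' == s[-1]='k' -> check palin('fcf')
palin('fcf'): s[0]='f' == s[-1]='f' -> check palin('c')
palin('c'): len <= 1 -> return 1  (base case)
Result: 1 (palindrome)

1


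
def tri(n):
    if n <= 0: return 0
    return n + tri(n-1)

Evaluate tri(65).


tri(65)
= 65 + 64 + 63 + 62 + 61 + 60 + 59 + 58 + 57 + 56 + 55 + 54 + 53 + 52 + 51 + 50 + 49 + 48 + 47 + 46 + 45 + 44 + 43 + 42 + 41 + 40 + 39 + 38 + 37 + 36 + 35 + 34 + 33 + 32 + 31 + 30 + 29 + 28 + 27 + 26 + 25 + 24 + 23 + 22 + 21 + 20 + 19 + 18 + 17 + 16 + 15 + 14 + 13 + 12 + 11 + 10 + 9 + 8 + 7 + 6 + 5 + 4 + 3 + 2 + 1 + tri(0)
= 65 + 64 + 63 + 62 + 61 + 60 + 59 + 58 + 57 + 56 + 55 + 54 + 53 + 52 + 51 + 50 + 49 + 48 + 47 + 46 + 45 + 44 + 43 + 42 + 41 + 40 + 39 + 38 + 37 + 36 + 35 + 34 + 33 + 32 + 31 + 30 + 29 + 28 + 27 + 26 + 25 + 24 + 23 + 22 + 21 + 20 + 19 + 18 + 17 + 16 + 15 + 14 + 13 + 12 + 11 + 10 + 9 + 8 + 7 + 6 + 5 + 4 + 3 + 2 + 1 + 0
= 2145

2145


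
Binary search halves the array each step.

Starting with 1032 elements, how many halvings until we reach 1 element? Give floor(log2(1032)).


1032 / 2 = 516
516 / 2 = 258
258 / 2 = 129
129 / 2 = 64
64 / 2 = 32
32 / 2 = 16
16 / 2 = 8
8 / 2 = 4
4 / 2 = 2
2 / 2 = 1
Reached 1 after 10 halvings

10


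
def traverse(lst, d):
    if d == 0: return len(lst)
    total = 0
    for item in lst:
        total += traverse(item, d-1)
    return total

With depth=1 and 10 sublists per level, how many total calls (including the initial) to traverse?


At depth 0 (root): 1 call
At depth 1: each of 1 parents calls traverse on 10 children = 10 calls
Total: 1 + 10 = 11

11


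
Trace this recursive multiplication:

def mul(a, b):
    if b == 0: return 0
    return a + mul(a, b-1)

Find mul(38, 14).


mul(38, 14) = 38 + mul(38, 13)
mul(38, 13) = 38 + mul(38, 12)
mul(38, 12) = 38 + mul(38, 11)
mul(38, 11) = 38 + mul(38, 10)
mul(38, 10) = 38 + mul(38, 9)
mul(38, 9) = 38 + mul(38, 8)
mul(38, 8) = 38 + mul(38, 7)
mul(38, 7) = 38 + mul(38, 6)
mul(38, 6) = 38 + mul(38, 5)
mul(38, 5) = 38 + mul(38, 4)
mul(38, 4) = 38 + mul(38, 3)
mul(38, 3) = 38 + mul(38, 2)
mul(38, 2) = 38 + mul(38, 1)
mul(38, 1) = 38 + mul(38, 0)
mul(38, 0) = 0  (base case)
Total: 38 + 38 + 38 + 38 + 38 + 38 + 38 + 38 + 38 + 38 + 38 + 38 + 38 + 38 + 0 = 532

532


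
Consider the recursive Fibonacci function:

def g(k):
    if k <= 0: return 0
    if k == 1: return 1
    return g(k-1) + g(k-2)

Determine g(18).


Computing g(18) bottom-up:
g(0) = 0
g(1) = 1
g(2) = g(1) + g(0) = 1 + 0 = 1
g(3) = g(2) + g(1) = 1 + 1 = 2
g(4) = g(3) + g(2) = 2 + 1 = 3
g(5) = g(4) + g(3) = 3 + 2 = 5
g(6) = g(5) + g(4) = 5 + 3 = 8
g(7) = g(6) + g(5) = 8 + 5 = 13
g(8) = g(7) + g(6) = 13 + 8 = 21
g(9) = g(8) + g(7) = 21 + 13 = 34
g(10) = g(9) + g(8) = 34 + 21 = 55
g(11) = g(10) + g(9) = 55 + 34 = 89
g(12) = g(11) + g(10) = 89 + 55 = 144
g(13) = g(12) + g(11) = 144 + 89 = 233
g(14) = g(13) + g(12) = 233 + 144 = 377
g(15) = g(14) + g(13) = 377 + 233 = 610
g(16) = g(15) + g(14) = 610 + 377 = 987
g(17) = g(16) + g(15) = 987 + 610 = 1597
g(18) = g(17) + g(16) = 1597 + 987 = 2584

2584


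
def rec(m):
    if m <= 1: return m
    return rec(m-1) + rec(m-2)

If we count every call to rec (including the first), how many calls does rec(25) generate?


Let C(n) = total calls for rec(n)
C(0) = 1, C(1) = 1
C(2) = 1 + C(1) + C(0) = 1 + 1 + 1 = 3
C(3) = 1 + C(2) + C(1) = 1 + 3 + 1 = 5
C(4) = 1 + C(3) + C(2) = 1 + 5 + 3 = 9
C(5) = 1 + C(4) + C(3) = 1 + 9 + 5 = 15
C(6) = 1 + C(5) + C(4) = 1 + 15 + 9 = 25
C(7) = 1 + C(6) + C(5) = 1 + 25 + 15 = 41
C(8) = 1 + C(7) + C(6) = 1 + 41 + 25 = 67
C(9) = 1 + C(8) + C(7) = 1 + 67 + 41 = 109
C(10) = 1 + C(9) + C(8) = 1 + 109 + 67 = 177
C(11) = 1 + C(10) + C(9) = 1 + 177 + 109 = 287
C(12) = 1 + C(11) + C(10) = 1 + 287 + 177 = 465
C(13) = 1 + C(12) + C(11) = 1 + 465 + 287 = 753
C(14) = 1 + C(13) + C(12) = 1 + 753 + 465 = 1219
C(15) = 1 + C(14) + C(13) = 1 + 1219 + 753 = 1973
C(16) = 1 + C(15) + C(14) = 1 + 1973 + 1219 = 3193
C(17) = 1 + C(16) + C(15) = 1 + 3193 + 1973 = 5167
C(18) = 1 + C(17) + C(16) = 1 + 5167 + 3193 = 8361
C(19) = 1 + C(18) + C(17) = 1 + 8361 + 5167 = 13529
C(20) = 1 + C(19) + C(18) = 1 + 13529 + 8361 = 21891
C(21) = 1 + C(20) + C(19) = 1 + 21891 + 13529 = 35421
C(22) = 1 + C(21) + C(20) = 1 + 35421 + 21891 = 57313
C(23) = 1 + C(22) + C(21) = 1 + 57313 + 35421 = 92735
C(24) = 1 + C(23) + C(22) = 1 + 92735 + 57313 = 150049
C(25) = 1 + C(24) + C(23) = 1 + 150049 + 92735 = 242785

242785


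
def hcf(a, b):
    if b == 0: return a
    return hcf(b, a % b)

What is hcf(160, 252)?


hcf(160, 252) = hcf(252, 160)
hcf(252, 160) = hcf(160, 92)
hcf(160, 92) = hcf(92, 68)
hcf(92, 68) = hcf(68, 24)
hcf(68, 24) = hcf(24, 20)
hcf(24, 20) = hcf(20, 4)
hcf(20, 4) = hcf(4, 0)
hcf(4, 0) = 4  (base case)

4


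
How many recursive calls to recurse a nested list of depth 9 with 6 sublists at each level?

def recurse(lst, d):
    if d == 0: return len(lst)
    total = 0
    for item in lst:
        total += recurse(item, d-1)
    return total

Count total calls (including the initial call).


At depth 0 (root): 1 call
At depth 1: each of 1 parents calls recurse on 6 children = 6 calls
At depth 2: each of 6 parents calls recurse on 6 children = 36 calls
At depth 3: each of 36 parents calls recurse on 6 children = 216 calls
At depth 4: each of 216 parents calls recurse on 6 children = 1296 calls
At depth 5: each of 1296 parents calls recurse on 6 children = 7776 calls
At depth 6: each of 7776 parents calls recurse on 6 children = 46656 calls
At depth 7: each of 46656 parents calls recurse on 6 children = 279936 calls
At depth 8: each of 279936 parents calls recurse on 6 children = 1679616 calls
At depth 9: each of 1679616 parents calls recurse on 6 children = 10077696 calls
Total: 1 + 6 + 36 + 216 + 1296 + 7776 + 46656 + 279936 + 1679616 + 10077696 = 12093235

12093235


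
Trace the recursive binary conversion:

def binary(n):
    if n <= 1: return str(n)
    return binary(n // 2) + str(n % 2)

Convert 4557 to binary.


binary(4557) = binary(2278) + '1'
binary(2278) = binary(1139) + '0'
binary(1139) = binary(569) + '1'
binary(569) = binary(284) + '1'
binary(284) = binary(142) + '0'
binary(142) = binary(71) + '0'
binary(71) = binary(35) + '1'
binary(35) = binary(17) + '1'
binary(17) = binary(8) + '1'
binary(8) = binary(4) + '0'
binary(4) = binary(2) + '0'
binary(2) = binary(1) + '0'
binary(1) = '1'  (base case)
Concatenating: '1' + '0' + '0' + '0' + '1' + '1' + '1' + '0' + '0' + '1' + '1' + '0' + '1' = '1000111001101'

1000111001101


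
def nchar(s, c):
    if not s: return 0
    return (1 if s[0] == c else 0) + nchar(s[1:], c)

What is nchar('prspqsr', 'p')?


s[0]='p' == 'p' -> 1
s[0]='r' != 'p' -> 0
s[0]='s' != 'p' -> 0
s[0]='p' == 'p' -> 1
s[0]='q' != 'p' -> 0
s[0]='s' != 'p' -> 0
s[0]='r' != 'p' -> 0
Sum: 1 + 0 + 0 + 1 + 0 + 0 + 0 = 2

2


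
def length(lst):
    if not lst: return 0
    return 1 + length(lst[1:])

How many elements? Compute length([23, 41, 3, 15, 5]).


length([23, 41, 3, 15, 5]) = 1 + length([41, 3, 15, 5])
length([41, 3, 15, 5]) = 1 + length([3, 15, 5])
length([3, 15, 5]) = 1 + length([15, 5])
length([15, 5]) = 1 + length([5])
length([5]) = 1 + length([])
length([]) = 0  (base case)
Unwinding: 1 + 1 + 1 + 1 + 1 + 0 = 5

5


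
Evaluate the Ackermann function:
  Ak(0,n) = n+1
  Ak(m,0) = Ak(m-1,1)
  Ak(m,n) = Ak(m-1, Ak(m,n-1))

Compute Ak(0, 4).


Ak(0, 4) = 5
Result: Ak(0, 4) = 5

5


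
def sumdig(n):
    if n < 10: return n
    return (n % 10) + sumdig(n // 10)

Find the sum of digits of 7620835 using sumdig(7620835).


sumdig(7620835) = 5 + sumdig(762083)
sumdig(762083) = 3 + sumdig(76208)
sumdig(76208) = 8 + sumdig(7620)
sumdig(7620) = 0 + sumdig(762)
sumdig(762) = 2 + sumdig(76)
sumdig(76) = 6 + sumdig(7)
sumdig(7) = 7  (base case)
Total: 5 + 3 + 8 + 0 + 2 + 6 + 7 = 31

31


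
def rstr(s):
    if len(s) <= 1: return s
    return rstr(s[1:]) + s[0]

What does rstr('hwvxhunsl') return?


rstr('hwvxhunsl') = rstr('wvxhunsl') + 'h'
rstr('wvxhunsl') = rstr('vxhunsl') + 'w'
rstr('vxhunsl') = rstr('xhunsl') + 'v'
rstr('xhunsl') = rstr('hunsl') + 'x'
rstr('hunsl') = rstr('unsl') + 'h'
rstr('unsl') = rstr('nsl') + 'u'
rstr('nsl') = rstr('sl') + 'n'
rstr('sl') = rstr('l') + 's'
rstr('l') = 'l'  (base case)
Concatenating: 'l' + 's' + 'n' + 'u' + 'h' + 'x' + 'v' + 'w' + 'h' = 'lsnuhxvwh'

lsnuhxvwh


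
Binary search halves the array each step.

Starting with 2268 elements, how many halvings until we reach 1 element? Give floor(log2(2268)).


2268 / 2 = 1134
1134 / 2 = 567
567 / 2 = 283
283 / 2 = 141
141 / 2 = 70
70 / 2 = 35
35 / 2 = 17
17 / 2 = 8
8 / 2 = 4
4 / 2 = 2
2 / 2 = 1
Reached 1 after 11 halvings

11


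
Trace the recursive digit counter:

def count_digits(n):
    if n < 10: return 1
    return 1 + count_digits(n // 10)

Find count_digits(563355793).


count_digits(563355793) = 1 + count_digits(56335579)
count_digits(56335579) = 1 + count_digits(5633557)
count_digits(5633557) = 1 + count_digits(563355)
count_digits(563355) = 1 + count_digits(56335)
count_digits(56335) = 1 + count_digits(5633)
count_digits(5633) = 1 + count_digits(563)
count_digits(563) = 1 + count_digits(56)
count_digits(56) = 1 + count_digits(5)
count_digits(5) = 1  (base case: 5 < 10)
Unwinding: 1 + 1 + 1 + 1 + 1 + 1 + 1 + 1 + 1 = 9

9


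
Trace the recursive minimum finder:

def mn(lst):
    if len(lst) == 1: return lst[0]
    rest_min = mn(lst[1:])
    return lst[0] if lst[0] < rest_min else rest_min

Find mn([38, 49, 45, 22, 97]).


mn([38, 49, 45, 22, 97]): compare 38 with mn([49, 45, 22, 97])
mn([49, 45, 22, 97]): compare 49 with mn([45, 22, 97])
mn([45, 22, 97]): compare 45 with mn([22, 97])
mn([22, 97]): compare 22 with mn([97])
mn([97]) = 97  (base case)
Compare 22 with 97 -> 22
Compare 45 with 22 -> 22
Compare 49 with 22 -> 22
Compare 38 with 22 -> 22

22
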